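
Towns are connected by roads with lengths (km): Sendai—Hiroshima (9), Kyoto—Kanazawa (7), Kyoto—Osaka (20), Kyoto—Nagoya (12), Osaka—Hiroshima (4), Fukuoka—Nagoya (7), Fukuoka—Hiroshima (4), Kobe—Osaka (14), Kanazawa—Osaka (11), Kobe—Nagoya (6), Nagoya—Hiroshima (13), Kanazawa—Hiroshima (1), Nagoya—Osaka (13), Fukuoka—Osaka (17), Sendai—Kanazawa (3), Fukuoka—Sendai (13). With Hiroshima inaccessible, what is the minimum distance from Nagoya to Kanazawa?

Some routes from Nagoya to Kanazawa avoiding Hiroshima:
Nagoya→Osaka→Kanazawa: 13 + 11 = 24
Nagoya→Kobe→Osaka→Kanazawa: 6 + 14 + 11 = 31
Nagoya→Fukuoka→Sendai→Kanazawa: 7 + 13 + 3 = 23
Nagoya→Kyoto→Kanazawa: 12 + 7 = 19
Best route has total 19 km.

19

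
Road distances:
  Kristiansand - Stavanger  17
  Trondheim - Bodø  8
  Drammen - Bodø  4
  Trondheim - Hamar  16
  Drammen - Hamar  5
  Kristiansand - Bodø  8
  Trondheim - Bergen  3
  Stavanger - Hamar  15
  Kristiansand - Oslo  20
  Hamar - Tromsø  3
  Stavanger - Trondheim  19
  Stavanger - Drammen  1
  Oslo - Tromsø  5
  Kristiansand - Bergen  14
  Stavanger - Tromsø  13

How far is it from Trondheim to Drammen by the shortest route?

12

Comparing a few candidate routes:
Trondheim → Bergen → Kristiansand → Bodø → Drammen: 3 + 14 + 8 + 4 = 29
Trondheim → Stavanger → Drammen: 19 + 1 = 20
Trondheim → Hamar → Drammen: 16 + 5 = 21
Trondheim → Bodø → Drammen: 8 + 4 = 12
Shortest: 12.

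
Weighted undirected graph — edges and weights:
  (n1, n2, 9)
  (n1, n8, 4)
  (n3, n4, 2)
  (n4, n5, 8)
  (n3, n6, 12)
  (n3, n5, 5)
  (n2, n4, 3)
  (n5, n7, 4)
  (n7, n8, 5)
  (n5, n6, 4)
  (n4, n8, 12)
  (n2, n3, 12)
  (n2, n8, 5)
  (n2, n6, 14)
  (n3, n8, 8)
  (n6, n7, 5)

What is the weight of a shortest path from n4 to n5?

7

A few of the n4→n5 routes:
n4-n3-n6-n5: 2 + 12 + 4 = 18
n4-n5: 8
n4-n3-n5: 2 + 5 = 7
n4-n3-n8-n7-n5: 2 + 8 + 5 + 4 = 19
n4-n2-n8-n7-n5: 3 + 5 + 5 + 4 = 17
Shortest: 7.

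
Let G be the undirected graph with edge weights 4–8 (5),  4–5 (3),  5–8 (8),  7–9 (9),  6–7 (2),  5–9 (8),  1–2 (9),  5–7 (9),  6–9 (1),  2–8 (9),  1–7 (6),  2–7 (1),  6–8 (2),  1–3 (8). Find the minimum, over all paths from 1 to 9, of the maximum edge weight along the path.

6

Some routes from 1 to 9:
1 → 7 → 6 → 8 → 5 → 9: max(6, 2, 2, 8, 8) = 8
1 → 7 → 6 → 8 → 4 → 5 → 9: max(6, 2, 2, 5, 3, 8) = 8
1 → 7 → 6 → 9: max(6, 2, 1) = 6
1 → 2 → 8 → 4 → 5 → 7 → 9: max(9, 9, 5, 3, 9, 9) = 9
The minimum achievable maximum is 6.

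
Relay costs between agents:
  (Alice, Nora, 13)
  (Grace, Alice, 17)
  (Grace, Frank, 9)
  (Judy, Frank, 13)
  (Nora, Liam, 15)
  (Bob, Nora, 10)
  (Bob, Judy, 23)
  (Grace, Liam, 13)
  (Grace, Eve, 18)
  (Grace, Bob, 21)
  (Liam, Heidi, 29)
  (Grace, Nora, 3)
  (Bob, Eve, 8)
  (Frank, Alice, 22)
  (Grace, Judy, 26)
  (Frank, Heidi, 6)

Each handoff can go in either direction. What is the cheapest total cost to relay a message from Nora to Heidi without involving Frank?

44

Comparing a few candidate routes:
Nora -> Alice -> Grace -> Liam -> Heidi: 13 + 17 + 13 + 29 = 72
Nora -> Liam -> Heidi: 15 + 29 = 44
Nora -> Grace -> Liam -> Heidi: 3 + 13 + 29 = 45
Best route has total 44.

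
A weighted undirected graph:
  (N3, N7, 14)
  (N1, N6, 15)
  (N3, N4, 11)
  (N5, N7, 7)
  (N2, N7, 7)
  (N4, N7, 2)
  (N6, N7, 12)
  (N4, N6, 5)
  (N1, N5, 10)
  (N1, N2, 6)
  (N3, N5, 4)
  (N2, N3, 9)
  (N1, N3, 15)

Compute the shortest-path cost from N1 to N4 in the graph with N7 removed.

20

Candidate routes:
N1 -> N3 -> N4: 15 + 11 = 26
N1 -> N5 -> N3 -> N4: 10 + 4 + 11 = 25
N1 -> N6 -> N4: 15 + 5 = 20
N1 -> N2 -> N3 -> N4: 6 + 9 + 11 = 26
The minimum is 20.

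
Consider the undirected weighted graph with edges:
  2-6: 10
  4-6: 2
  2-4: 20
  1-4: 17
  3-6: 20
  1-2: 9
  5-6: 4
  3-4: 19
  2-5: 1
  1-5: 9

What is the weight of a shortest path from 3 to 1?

33

Comparing a few candidate routes:
3→6→5→2→1: 20 + 4 + 1 + 9 = 34
3→6→5→1: 20 + 4 + 9 = 33
3→4→6→5→1: 19 + 2 + 4 + 9 = 34
3→4→6→5→2→1: 19 + 2 + 4 + 1 + 9 = 35
The minimum is 33.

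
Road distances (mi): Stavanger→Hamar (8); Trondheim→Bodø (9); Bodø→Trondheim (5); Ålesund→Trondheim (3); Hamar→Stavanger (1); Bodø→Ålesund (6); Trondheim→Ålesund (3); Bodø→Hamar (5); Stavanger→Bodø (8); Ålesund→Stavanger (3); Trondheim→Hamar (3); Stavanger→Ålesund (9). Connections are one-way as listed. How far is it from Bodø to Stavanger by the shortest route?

Some routes from Bodø to Stavanger:
Bodø -> Ålesund -> Stavanger: 6 + 3 = 9
Bodø -> Trondheim -> Hamar -> Stavanger: 5 + 3 + 1 = 9
Bodø -> Hamar -> Stavanger: 5 + 1 = 6
Shortest: 6 mi.

6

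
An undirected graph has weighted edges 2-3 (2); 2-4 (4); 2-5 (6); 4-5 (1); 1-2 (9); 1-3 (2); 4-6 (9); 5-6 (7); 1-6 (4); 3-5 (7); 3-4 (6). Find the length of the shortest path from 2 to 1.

4

Comparing a few candidate routes:
2 - 3 - 1: 2 + 2 = 4
2 - 4 - 3 - 1: 4 + 6 + 2 = 12
2 - 1: 9
Shortest: 4.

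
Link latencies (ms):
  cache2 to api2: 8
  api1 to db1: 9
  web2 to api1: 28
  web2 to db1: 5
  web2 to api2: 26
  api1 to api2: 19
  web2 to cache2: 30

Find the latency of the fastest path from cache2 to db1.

Some routes from cache2 to db1:
cache2-api2-web2-db1: 8 + 26 + 5 = 39
cache2-api2-api1-db1: 8 + 19 + 9 = 36
cache2-api2-api1-web2-db1: 8 + 19 + 28 + 5 = 60
cache2-web2-api1-db1: 30 + 28 + 9 = 67
cache2-web2-db1: 30 + 5 = 35
Best route has total 35 ms.

35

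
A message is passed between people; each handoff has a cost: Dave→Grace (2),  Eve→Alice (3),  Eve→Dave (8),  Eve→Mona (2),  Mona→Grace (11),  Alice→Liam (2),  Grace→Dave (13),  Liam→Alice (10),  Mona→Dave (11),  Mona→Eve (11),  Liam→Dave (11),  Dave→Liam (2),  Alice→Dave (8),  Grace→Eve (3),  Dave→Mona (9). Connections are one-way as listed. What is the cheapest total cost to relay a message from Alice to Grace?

Candidate routes:
Alice → Liam → Dave → Mona → Grace: 2 + 11 + 9 + 11 = 33
Alice → Liam → Dave → Grace: 2 + 11 + 2 = 15
Alice → Dave → Grace: 8 + 2 = 10
Alice → Dave → Mona → Grace: 8 + 9 + 11 = 28
The minimum is 10.

10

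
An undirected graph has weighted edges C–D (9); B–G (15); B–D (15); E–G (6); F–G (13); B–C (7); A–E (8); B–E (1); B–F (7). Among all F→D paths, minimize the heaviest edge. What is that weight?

Comparing a few candidate routes:
F → G → E → B → C → D: max(13, 6, 1, 7, 9) = 13
F → B → C → D: max(7, 7, 9) = 9
F → G → B → D: max(13, 15, 15) = 15
Best route has worst link 9.

9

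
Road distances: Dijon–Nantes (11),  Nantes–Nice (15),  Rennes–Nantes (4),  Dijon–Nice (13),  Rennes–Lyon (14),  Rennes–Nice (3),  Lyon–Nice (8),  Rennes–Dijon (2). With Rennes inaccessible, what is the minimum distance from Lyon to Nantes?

Routes from Lyon to Nantes avoiding Rennes:
Lyon→Nice→Nantes: 8 + 15 = 23
Lyon→Nice→Dijon→Nantes: 8 + 13 + 11 = 32
The minimum is 23.

23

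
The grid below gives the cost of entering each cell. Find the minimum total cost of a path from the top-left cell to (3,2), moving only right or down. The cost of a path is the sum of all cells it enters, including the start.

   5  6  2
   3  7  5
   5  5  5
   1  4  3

Best path: r0c0 → r1c0 → r2c0 → r3c0 → r3c1 → r3c2
Cost: 5 + 3 + 5 + 1 + 4 + 3 = 21

21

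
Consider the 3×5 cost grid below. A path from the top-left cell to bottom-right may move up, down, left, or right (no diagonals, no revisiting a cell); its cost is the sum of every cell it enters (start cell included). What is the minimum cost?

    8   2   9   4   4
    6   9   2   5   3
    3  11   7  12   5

34

One optimal route is r0c0→r0c1→r0c2→r1c2→r1c3→r1c4→r2c4.
Its cost is 8 + 2 + 9 + 2 + 5 + 3 + 5 = 34.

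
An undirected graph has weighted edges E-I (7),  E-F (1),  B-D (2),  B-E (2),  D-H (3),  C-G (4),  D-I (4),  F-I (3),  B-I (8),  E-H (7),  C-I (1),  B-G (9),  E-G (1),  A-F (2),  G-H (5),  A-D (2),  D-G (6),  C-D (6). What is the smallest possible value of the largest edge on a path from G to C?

A few of the G→C routes:
G - E - B - D - A - F - I - C: max(1, 2, 2, 2, 2, 3, 1) = 3
G - E - F - I - C: max(1, 1, 3, 1) = 3
G - C: max(4) = 4
Smallest bottleneck: 3.

3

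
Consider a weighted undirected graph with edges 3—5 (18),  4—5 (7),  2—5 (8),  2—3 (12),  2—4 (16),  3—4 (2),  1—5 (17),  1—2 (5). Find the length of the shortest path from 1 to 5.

13

Checking several routes:
1 → 2 → 4 → 5: 5 + 16 + 7 = 28
1 → 5: 17
1 → 2 → 5: 5 + 8 = 13
1 → 2 → 3 → 4 → 5: 5 + 12 + 2 + 7 = 26
The minimum is 13.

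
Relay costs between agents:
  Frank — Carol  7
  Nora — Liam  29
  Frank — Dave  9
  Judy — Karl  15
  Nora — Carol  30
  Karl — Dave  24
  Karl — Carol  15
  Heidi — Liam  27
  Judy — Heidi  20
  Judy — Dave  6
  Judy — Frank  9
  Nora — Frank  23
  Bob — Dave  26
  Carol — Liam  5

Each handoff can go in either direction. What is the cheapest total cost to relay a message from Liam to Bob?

A few of the Liam→Bob routes:
Liam-Carol-Frank-Dave-Bob: 5 + 7 + 9 + 26 = 47
Liam-Carol-Karl-Dave-Bob: 5 + 15 + 24 + 26 = 70
Liam-Carol-Frank-Judy-Dave-Bob: 5 + 7 + 9 + 6 + 26 = 53
Liam-Carol-Karl-Judy-Dave-Bob: 5 + 15 + 15 + 6 + 26 = 67
The minimum is 47.

47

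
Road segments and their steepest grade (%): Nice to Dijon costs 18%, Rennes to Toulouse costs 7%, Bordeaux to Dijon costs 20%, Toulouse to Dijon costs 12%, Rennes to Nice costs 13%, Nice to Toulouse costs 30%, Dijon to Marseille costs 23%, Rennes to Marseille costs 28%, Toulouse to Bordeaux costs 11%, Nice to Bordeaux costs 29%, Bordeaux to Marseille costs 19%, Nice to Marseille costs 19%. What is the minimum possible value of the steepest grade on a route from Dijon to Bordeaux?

A few of the Dijon→Bordeaux routes:
Dijon→Nice→Marseille→Bordeaux: max(18, 19, 19) = 19
Dijon→Nice→Rennes→Toulouse→Bordeaux: max(18, 13, 7, 11) = 18
Dijon→Toulouse→Rennes→Nice→Marseille→Bordeaux: max(12, 7, 13, 19, 19) = 19
Dijon→Toulouse→Bordeaux: max(12, 11) = 12
Best route has worst link 12%.

12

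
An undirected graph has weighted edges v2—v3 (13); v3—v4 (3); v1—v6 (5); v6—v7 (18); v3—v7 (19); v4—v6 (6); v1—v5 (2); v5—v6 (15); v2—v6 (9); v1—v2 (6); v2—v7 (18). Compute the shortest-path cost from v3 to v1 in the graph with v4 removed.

19

A few of the v3→v1 routes:
v3 → v7 → v2 → v1: 19 + 18 + 6 = 43
v3 → v7 → v6 → v1: 19 + 18 + 5 = 42
v3 → v2 → v6 → v5 → v1: 13 + 9 + 15 + 2 = 39
v3 → v2 → v1: 13 + 6 = 19
v3 → v2 → v6 → v1: 13 + 9 + 5 = 27
The minimum is 19.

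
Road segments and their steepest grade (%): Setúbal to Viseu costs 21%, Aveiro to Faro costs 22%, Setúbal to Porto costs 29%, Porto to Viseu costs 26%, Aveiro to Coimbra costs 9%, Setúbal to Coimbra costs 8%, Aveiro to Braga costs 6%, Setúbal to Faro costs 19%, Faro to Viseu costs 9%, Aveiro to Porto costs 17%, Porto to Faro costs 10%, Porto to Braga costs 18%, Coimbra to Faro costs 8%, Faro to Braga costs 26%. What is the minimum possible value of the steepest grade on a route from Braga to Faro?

9

Checking several routes:
Braga -> Aveiro -> Coimbra -> Setúbal -> Faro: max(6, 9, 8, 19) = 19
Braga -> Porto -> Faro: max(18, 10) = 18
Braga -> Porto -> Aveiro -> Coimbra -> Faro: max(18, 17, 9, 8) = 18
Braga -> Porto -> Aveiro -> Coimbra -> Setúbal -> Faro: max(18, 17, 9, 8, 19) = 19
Braga -> Aveiro -> Coimbra -> Faro: max(6, 9, 8) = 9
Braga -> Aveiro -> Porto -> Faro: max(6, 17, 10) = 17
Best route has worst link 9%.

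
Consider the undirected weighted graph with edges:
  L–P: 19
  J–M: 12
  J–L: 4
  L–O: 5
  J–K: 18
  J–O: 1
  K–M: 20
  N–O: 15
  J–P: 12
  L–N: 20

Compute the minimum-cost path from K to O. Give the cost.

Comparing a few candidate routes:
K - J - O: 18 + 1 = 19
K - J - P - L - O: 18 + 12 + 19 + 5 = 54
K - M - J - O: 20 + 12 + 1 = 33
K - M - J - L - O: 20 + 12 + 4 + 5 = 41
K - J - L - O: 18 + 4 + 5 = 27
The minimum is 19.

19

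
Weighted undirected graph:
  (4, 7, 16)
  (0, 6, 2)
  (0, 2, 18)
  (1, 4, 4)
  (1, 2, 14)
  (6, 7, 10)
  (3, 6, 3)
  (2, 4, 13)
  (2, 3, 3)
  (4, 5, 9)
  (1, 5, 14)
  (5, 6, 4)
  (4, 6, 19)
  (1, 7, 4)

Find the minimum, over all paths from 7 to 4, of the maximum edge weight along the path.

A few of the 7→4 routes:
7 - 1 - 5 - 4: max(4, 14, 9) = 14
7 - 1 - 4: max(4, 4) = 4
7 - 6 - 3 - 2 - 4: max(10, 3, 3, 13) = 13
7 - 1 - 5 - 6 - 3 - 2 - 4: max(4, 14, 4, 3, 3, 13) = 14
7 - 6 - 5 - 4: max(10, 4, 9) = 10
The minimum achievable maximum is 4.

4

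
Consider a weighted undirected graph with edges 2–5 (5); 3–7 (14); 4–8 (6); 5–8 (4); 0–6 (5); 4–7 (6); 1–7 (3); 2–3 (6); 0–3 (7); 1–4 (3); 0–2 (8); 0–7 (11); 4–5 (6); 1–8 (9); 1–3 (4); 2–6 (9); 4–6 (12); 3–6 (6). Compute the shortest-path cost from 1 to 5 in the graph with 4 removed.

13

Checking several routes:
1-3-0-2-5: 4 + 7 + 8 + 5 = 24
1-3-6-2-5: 4 + 6 + 9 + 5 = 24
1-8-5: 9 + 4 = 13
1-7-3-2-5: 3 + 14 + 6 + 5 = 28
1-3-2-5: 4 + 6 + 5 = 15
1-7-0-2-5: 3 + 11 + 8 + 5 = 27
The minimum is 13.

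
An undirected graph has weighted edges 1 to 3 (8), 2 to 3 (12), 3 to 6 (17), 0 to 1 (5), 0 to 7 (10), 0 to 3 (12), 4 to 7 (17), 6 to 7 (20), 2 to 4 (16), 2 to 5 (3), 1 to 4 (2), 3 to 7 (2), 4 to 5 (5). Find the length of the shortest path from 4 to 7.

Comparing a few candidate routes:
4 - 7: 17
4 - 5 - 2 - 3 - 7: 5 + 3 + 12 + 2 = 22
4 - 1 - 0 - 7: 2 + 5 + 10 = 17
4 - 1 - 0 - 3 - 7: 2 + 5 + 12 + 2 = 21
4 - 1 - 3 - 7: 2 + 8 + 2 = 12
4 - 2 - 3 - 7: 16 + 12 + 2 = 30
The minimum is 12.

12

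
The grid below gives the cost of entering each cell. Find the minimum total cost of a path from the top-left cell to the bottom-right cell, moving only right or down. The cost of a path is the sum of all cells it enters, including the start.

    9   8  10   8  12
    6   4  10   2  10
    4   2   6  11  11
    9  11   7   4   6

Take (0,0) → (1,0) → (1,1) → (2,1) → (2,2) → (3,2) → (3,3) → (3,4) for a total of 9 + 6 + 4 + 2 + 6 + 7 + 4 + 6 = 44.
For comparison, the top-then-right route costs 74.

44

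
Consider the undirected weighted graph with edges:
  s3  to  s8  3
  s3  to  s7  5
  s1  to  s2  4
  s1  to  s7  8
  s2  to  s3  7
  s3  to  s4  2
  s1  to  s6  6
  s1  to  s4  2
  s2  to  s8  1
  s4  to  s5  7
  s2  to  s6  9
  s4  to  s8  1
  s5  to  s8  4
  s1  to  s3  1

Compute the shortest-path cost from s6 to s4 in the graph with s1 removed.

Some routes from s6 to s4 avoiding s1:
s6 → s2 → s8 → s4: 9 + 1 + 1 = 11
s6 → s2 → s3 → s8 → s4: 9 + 7 + 3 + 1 = 20
s6 → s2 → s8 → s3 → s4: 9 + 1 + 3 + 2 = 15
s6 → s2 → s3 → s4: 9 + 7 + 2 = 18
s6 → s2 → s8 → s5 → s4: 9 + 1 + 4 + 7 = 21
Best route has total 11.

11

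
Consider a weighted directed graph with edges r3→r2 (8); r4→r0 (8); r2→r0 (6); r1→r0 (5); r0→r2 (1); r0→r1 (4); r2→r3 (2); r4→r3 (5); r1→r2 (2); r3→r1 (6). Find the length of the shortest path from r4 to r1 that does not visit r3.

Paths from r4 to r1 avoiding r3:
r4-r0-r1: 8 + 4 = 12
Best route has total 12.

12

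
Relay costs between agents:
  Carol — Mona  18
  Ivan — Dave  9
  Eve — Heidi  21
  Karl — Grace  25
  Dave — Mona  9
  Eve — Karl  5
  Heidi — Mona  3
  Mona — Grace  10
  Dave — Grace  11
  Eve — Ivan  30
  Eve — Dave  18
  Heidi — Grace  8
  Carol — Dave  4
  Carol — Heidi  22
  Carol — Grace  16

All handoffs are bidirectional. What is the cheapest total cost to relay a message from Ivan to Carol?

Some routes from Ivan to Carol:
Ivan - Dave - Carol: 9 + 4 = 13
Ivan - Dave - Mona - Carol: 9 + 9 + 18 = 36
Ivan - Dave - Grace - Carol: 9 + 11 + 16 = 36
Ivan - Dave - Mona - Heidi - Carol: 9 + 9 + 3 + 22 = 43
The minimum is 13.

13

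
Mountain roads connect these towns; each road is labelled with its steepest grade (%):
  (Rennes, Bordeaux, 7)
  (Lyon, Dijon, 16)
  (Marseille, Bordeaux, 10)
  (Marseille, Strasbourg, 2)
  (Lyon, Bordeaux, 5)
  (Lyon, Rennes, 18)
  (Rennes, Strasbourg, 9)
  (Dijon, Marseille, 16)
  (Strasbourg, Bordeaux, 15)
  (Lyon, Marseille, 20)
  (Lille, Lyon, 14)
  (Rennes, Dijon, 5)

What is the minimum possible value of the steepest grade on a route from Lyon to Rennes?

7

Checking several routes:
Lyon → Bordeaux → Marseille → Strasbourg → Rennes: max(5, 10, 2, 9) = 10
Lyon → Bordeaux → Rennes: max(5, 7) = 7
Lyon → Bordeaux → Strasbourg → Rennes: max(5, 15, 9) = 15
The minimum achievable maximum is 7%.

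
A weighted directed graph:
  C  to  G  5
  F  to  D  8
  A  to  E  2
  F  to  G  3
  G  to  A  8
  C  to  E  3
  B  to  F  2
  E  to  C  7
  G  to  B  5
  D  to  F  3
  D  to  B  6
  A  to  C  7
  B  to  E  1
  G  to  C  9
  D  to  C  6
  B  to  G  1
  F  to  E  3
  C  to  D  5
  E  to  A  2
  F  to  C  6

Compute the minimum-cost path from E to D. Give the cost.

12

Routes from E to D:
E - A - C - G - B - F - D: 2 + 7 + 5 + 5 + 2 + 8 = 29
E - A - C - D: 2 + 7 + 5 = 14
E - C - G - B - F - D: 7 + 5 + 5 + 2 + 8 = 27
E - C - D: 7 + 5 = 12
Best route has total 12.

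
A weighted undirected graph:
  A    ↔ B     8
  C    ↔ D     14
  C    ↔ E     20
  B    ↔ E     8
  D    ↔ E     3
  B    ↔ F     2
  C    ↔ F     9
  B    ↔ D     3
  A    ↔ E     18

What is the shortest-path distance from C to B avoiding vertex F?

Checking several routes:
C → D → E → B: 14 + 3 + 8 = 25
C → D → B: 14 + 3 = 17
C → E → D → B: 20 + 3 + 3 = 26
C → E → B: 20 + 8 = 28
Shortest: 17.

17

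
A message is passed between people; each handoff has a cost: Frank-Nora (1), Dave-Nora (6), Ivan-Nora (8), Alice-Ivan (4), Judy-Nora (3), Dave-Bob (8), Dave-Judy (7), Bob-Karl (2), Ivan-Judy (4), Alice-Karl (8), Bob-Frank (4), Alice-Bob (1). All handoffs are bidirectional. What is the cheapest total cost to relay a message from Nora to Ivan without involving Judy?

8

Routes from Nora to Ivan avoiding Judy:
Nora-Dave-Bob-Karl-Alice-Ivan: 6 + 8 + 2 + 8 + 4 = 28
Nora-Frank-Bob-Karl-Alice-Ivan: 1 + 4 + 2 + 8 + 4 = 19
Nora-Frank-Bob-Alice-Ivan: 1 + 4 + 1 + 4 = 10
Nora-Ivan: 8
Nora-Dave-Bob-Alice-Ivan: 6 + 8 + 1 + 4 = 19
Best route has total 8.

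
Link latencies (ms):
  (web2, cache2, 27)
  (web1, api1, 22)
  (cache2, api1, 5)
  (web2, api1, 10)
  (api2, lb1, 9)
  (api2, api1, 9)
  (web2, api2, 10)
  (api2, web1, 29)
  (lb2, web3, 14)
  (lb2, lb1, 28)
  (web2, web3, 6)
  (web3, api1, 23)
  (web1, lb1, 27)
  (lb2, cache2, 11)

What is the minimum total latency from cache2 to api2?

14

Some routes from cache2 to api2:
cache2 - api1 - api2: 5 + 9 = 14
cache2 - api1 - web3 - web2 - api2: 5 + 23 + 6 + 10 = 44
cache2 - api1 - web2 - api2: 5 + 10 + 10 = 25
cache2 - web2 - api2: 27 + 10 = 37
cache2 - lb2 - web3 - web2 - api2: 11 + 14 + 6 + 10 = 41
Shortest: 14 ms.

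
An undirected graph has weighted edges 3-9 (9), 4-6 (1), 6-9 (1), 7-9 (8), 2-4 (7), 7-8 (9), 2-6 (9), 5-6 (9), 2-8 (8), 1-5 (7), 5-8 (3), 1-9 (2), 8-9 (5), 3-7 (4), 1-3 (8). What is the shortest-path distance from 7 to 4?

10

A few of the 7→4 routes:
7 -> 8 -> 9 -> 6 -> 4: 9 + 5 + 1 + 1 = 16
7 -> 3 -> 9 -> 6 -> 4: 4 + 9 + 1 + 1 = 15
7 -> 9 -> 6 -> 4: 8 + 1 + 1 = 10
7 -> 3 -> 1 -> 9 -> 6 -> 4: 4 + 8 + 2 + 1 + 1 = 16
7 -> 8 -> 5 -> 6 -> 4: 9 + 3 + 9 + 1 = 22
The minimum is 10.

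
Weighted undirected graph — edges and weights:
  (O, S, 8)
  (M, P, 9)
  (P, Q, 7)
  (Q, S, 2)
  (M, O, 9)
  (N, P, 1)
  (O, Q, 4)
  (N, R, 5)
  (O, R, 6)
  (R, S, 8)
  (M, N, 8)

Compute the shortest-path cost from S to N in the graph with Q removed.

13

Some routes from S to N avoiding Q:
S-R-N: 8 + 5 = 13
S-O-M-P-N: 8 + 9 + 9 + 1 = 27
S-O-M-N: 8 + 9 + 8 = 25
S-O-R-N: 8 + 6 + 5 = 19
Best route has total 13.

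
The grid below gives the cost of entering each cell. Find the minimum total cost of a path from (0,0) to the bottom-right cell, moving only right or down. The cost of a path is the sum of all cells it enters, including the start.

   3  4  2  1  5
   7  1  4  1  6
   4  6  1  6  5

Best path: [0,0] -> [0,1] -> [0,2] -> [0,3] -> [1,3] -> [1,4] -> [2,4]
Cost: 3 + 4 + 2 + 1 + 1 + 6 + 5 = 22
(Top row then right column would cost 26.)

22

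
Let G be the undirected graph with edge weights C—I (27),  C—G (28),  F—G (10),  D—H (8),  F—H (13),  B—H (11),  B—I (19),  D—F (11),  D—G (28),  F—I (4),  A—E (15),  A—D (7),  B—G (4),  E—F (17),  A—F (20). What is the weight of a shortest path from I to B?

Some routes from I to B:
I-F-G-B: 4 + 10 + 4 = 18
I-B: 19
I-F-H-B: 4 + 13 + 11 = 28
Best route has total 18.

18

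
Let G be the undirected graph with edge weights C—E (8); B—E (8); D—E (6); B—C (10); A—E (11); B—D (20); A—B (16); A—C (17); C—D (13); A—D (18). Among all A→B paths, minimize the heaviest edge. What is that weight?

11

Checking several routes:
A -> C -> E -> B: max(17, 8, 8) = 17
A -> E -> D -> C -> B: max(11, 6, 13, 10) = 13
A -> B: max(16) = 16
A -> E -> C -> B: max(11, 8, 10) = 11
A -> E -> B: max(11, 8) = 11
A -> C -> B: max(17, 10) = 17
Best route has worst link 11.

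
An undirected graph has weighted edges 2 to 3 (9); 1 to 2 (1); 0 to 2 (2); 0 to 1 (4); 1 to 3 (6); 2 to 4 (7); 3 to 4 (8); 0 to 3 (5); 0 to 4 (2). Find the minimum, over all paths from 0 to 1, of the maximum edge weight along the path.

2

Comparing a few candidate routes:
0 → 2 → 1: max(2, 1) = 2
0 → 3 → 1: max(5, 6) = 6
0 → 1: max(4) = 4
Smallest bottleneck: 2.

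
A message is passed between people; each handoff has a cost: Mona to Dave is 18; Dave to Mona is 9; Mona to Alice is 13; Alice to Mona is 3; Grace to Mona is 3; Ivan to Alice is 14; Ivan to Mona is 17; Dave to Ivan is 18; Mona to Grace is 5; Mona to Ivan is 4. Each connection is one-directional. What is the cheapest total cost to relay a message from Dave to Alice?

Routes from Dave to Alice:
Dave-Ivan-Mona-Alice: 18 + 17 + 13 = 48
Dave-Mona-Alice: 9 + 13 = 22
Dave-Mona-Ivan-Alice: 9 + 4 + 14 = 27
Dave-Ivan-Alice: 18 + 14 = 32
Shortest: 22.

22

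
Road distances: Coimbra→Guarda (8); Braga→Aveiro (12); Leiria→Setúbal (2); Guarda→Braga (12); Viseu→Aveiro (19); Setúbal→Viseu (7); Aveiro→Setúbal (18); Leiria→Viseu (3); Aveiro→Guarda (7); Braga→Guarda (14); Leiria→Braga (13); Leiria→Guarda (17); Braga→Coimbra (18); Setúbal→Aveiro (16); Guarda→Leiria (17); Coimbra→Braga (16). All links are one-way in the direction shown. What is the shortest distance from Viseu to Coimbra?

Paths from Viseu to Coimbra:
Viseu -> Aveiro -> Guarda -> Leiria -> Braga -> Coimbra: 19 + 7 + 17 + 13 + 18 = 74
Viseu -> Aveiro -> Guarda -> Braga -> Coimbra: 19 + 7 + 12 + 18 = 56
Shortest: 56.

56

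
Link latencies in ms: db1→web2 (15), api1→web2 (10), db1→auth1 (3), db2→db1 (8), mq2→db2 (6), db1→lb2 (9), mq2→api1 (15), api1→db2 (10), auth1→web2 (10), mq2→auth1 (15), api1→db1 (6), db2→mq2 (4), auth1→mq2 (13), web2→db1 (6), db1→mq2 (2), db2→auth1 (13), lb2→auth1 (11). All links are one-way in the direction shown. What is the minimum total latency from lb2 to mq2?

24

Candidate routes:
lb2 - auth1 - mq2: 11 + 13 = 24
lb2 - auth1 - web2 - db1 - mq2: 11 + 10 + 6 + 2 = 29
The minimum is 24 ms.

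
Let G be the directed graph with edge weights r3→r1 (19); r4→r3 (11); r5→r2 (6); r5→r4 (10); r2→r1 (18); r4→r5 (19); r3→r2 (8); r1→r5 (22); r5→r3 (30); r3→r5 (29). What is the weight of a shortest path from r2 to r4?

Routes from r2 to r4:
r2→r1→r5→r4: 18 + 22 + 10 = 50
The minimum is 50.

50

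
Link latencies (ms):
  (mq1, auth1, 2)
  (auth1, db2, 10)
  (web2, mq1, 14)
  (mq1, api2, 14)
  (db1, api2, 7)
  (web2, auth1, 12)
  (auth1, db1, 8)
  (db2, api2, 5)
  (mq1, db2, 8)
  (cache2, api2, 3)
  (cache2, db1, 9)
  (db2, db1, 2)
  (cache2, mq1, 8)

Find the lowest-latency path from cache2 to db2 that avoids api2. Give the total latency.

Checking several routes:
cache2 -> mq1 -> auth1 -> db1 -> db2: 8 + 2 + 8 + 2 = 20
cache2 -> mq1 -> auth1 -> db2: 8 + 2 + 10 = 20
cache2 -> mq1 -> db2: 8 + 8 = 16
cache2 -> db1 -> db2: 9 + 2 = 11
Best route has total 11 ms.

11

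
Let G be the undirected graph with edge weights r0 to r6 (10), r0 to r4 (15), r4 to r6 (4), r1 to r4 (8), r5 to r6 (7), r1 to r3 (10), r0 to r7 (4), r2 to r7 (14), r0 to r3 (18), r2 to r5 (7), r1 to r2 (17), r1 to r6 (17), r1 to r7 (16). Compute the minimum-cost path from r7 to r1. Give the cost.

16

Checking several routes:
r7-r2-r1: 14 + 17 = 31
r7-r0-r6-r4-r1: 4 + 10 + 4 + 8 = 26
r7-r1: 16
r7-r0-r6-r1: 4 + 10 + 17 = 31
r7-r0-r4-r1: 4 + 15 + 8 = 27
Best route has total 16.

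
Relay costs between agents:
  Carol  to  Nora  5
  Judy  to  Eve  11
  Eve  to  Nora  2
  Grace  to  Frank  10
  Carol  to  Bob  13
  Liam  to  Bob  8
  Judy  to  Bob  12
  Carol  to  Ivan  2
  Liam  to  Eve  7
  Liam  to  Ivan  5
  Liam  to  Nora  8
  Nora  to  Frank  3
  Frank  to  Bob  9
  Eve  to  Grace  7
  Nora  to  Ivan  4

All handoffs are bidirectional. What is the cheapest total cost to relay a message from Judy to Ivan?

17

Checking several routes:
Judy → Eve → Nora → Ivan: 11 + 2 + 4 = 17
Judy → Eve → Liam → Ivan: 11 + 7 + 5 = 23
Judy → Bob → Liam → Ivan: 12 + 8 + 5 = 25
Judy → Eve → Nora → Carol → Ivan: 11 + 2 + 5 + 2 = 20
The minimum is 17.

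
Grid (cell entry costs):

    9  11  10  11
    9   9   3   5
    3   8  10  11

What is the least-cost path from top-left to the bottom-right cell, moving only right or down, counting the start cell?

46

Cheapest: r0c0 → r1c0 → r1c1 → r1c2 → r1c3 → r2c3
  9 + 9 + 9 + 3 + 5 + 11 = 46
For comparison, the top-then-right route costs 57.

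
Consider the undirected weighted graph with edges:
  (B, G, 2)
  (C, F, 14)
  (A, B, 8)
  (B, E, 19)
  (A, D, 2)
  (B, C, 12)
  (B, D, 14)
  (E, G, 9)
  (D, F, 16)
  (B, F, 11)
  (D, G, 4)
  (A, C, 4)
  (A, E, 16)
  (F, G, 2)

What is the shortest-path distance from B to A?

8

A few of the B→A routes:
B -> A: 8
B -> C -> A: 12 + 4 = 16
B -> D -> A: 14 + 2 = 16
B -> F -> G -> D -> A: 11 + 2 + 4 + 2 = 19
B -> G -> F -> D -> A: 2 + 2 + 16 + 2 = 22
B -> G -> D -> A: 2 + 4 + 2 = 8
The minimum is 8.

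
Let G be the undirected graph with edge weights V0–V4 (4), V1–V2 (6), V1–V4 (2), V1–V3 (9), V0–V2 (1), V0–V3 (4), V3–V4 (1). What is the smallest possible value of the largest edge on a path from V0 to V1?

Some routes from V0 to V1:
V0 - V2 - V1: max(1, 6) = 6
V0 - V3 - V4 - V1: max(4, 1, 2) = 4
V0 - V4 - V1: max(4, 2) = 4
Smallest bottleneck: 4.

4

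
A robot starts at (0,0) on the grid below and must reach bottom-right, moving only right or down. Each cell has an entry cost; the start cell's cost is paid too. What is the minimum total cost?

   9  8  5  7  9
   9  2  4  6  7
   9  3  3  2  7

Best path: (0,0) -> (0,1) -> (1,1) -> (2,1) -> (2,2) -> (2,3) -> (2,4)
Cost: 9 + 8 + 2 + 3 + 3 + 2 + 7 = 34
(Top row then right column would cost 52.)

34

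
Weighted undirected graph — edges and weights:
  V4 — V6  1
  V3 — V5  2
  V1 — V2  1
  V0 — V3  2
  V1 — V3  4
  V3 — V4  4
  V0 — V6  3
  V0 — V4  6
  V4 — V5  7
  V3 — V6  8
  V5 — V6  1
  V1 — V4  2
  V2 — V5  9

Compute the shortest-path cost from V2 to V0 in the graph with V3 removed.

Some routes from V2 to V0 avoiding V3:
V2 -> V5 -> V6 -> V0: 9 + 1 + 3 = 13
V2 -> V1 -> V4 -> V0: 1 + 2 + 6 = 9
V2 -> V1 -> V4 -> V6 -> V0: 1 + 2 + 1 + 3 = 7
V2 -> V1 -> V4 -> V5 -> V6 -> V0: 1 + 2 + 7 + 1 + 3 = 14
Shortest: 7.

7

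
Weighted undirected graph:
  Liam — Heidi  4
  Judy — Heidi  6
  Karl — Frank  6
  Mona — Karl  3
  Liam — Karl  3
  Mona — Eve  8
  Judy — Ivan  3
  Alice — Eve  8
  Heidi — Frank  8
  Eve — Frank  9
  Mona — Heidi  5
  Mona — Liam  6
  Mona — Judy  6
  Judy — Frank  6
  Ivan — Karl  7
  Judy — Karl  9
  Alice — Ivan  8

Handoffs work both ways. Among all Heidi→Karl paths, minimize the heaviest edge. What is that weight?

A few of the Heidi→Karl routes:
Heidi - Liam - Karl: max(4, 3) = 4
Heidi - Mona - Karl: max(5, 3) = 5
Heidi - Judy - Frank - Karl: max(6, 6, 6) = 6
Best route has worst link 4.

4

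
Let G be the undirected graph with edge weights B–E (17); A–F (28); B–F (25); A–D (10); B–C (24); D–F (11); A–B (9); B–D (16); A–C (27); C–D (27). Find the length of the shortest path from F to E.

Comparing a few candidate routes:
F - D - B - E: 11 + 16 + 17 = 44
F - B - E: 25 + 17 = 42
F - D - A - B - E: 11 + 10 + 9 + 17 = 47
Best route has total 42.

42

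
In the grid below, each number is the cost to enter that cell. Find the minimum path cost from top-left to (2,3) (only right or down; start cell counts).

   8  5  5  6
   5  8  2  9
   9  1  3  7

30

Take (0,0)→(0,1)→(0,2)→(1,2)→(2,2)→(2,3) for a total of 8 + 5 + 5 + 2 + 3 + 7 = 30.
For comparison, the top-then-right route costs 40.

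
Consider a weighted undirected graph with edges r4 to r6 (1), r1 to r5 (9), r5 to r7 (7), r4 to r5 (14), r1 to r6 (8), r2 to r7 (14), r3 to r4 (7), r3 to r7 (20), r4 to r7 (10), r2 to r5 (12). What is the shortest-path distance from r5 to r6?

A few of the r5→r6 routes:
r5 -> r4 -> r6: 14 + 1 = 15
r5 -> r1 -> r6: 9 + 8 = 17
r5 -> r7 -> r4 -> r6: 7 + 10 + 1 = 18
The minimum is 15.

15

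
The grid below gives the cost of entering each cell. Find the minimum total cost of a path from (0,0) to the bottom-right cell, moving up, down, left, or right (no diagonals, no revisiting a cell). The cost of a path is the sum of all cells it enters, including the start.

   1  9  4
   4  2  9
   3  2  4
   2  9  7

Cheapest: r0c0 → r1c0 → r1c1 → r2c1 → r2c2 → r3c2
  1 + 4 + 2 + 2 + 4 + 7 = 20

20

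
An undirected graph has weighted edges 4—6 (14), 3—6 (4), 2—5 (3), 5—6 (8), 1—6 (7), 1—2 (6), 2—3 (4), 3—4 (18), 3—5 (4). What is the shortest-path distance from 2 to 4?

22

Some routes from 2 to 4:
2 - 5 - 3 - 6 - 4: 3 + 4 + 4 + 14 = 25
2 - 3 - 6 - 4: 4 + 4 + 14 = 22
2 - 5 - 3 - 4: 3 + 4 + 18 = 25
2 - 3 - 4: 4 + 18 = 22
2 - 5 - 6 - 4: 3 + 8 + 14 = 25
Best route has total 22.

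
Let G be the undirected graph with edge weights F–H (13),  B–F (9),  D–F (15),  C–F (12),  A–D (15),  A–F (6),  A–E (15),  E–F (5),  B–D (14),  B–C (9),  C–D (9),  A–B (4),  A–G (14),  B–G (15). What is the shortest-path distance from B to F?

A few of the B→F routes:
B-A-E-F: 4 + 15 + 5 = 24
B-A-F: 4 + 6 = 10
B-C-F: 9 + 12 = 21
B-F: 9
Shortest: 9.

9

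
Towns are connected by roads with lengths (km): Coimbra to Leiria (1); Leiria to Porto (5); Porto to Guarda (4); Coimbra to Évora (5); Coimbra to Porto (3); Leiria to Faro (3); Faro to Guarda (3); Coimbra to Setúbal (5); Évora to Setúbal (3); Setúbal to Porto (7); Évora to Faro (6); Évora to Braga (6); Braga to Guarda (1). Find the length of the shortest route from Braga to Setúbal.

9

A few of the Braga→Setúbal routes:
Braga - Guarda - Porto - Setúbal: 1 + 4 + 7 = 12
Braga - Guarda - Faro - Évora - Setúbal: 1 + 3 + 6 + 3 = 13
Braga - Évora - Setúbal: 6 + 3 = 9
Braga - Guarda - Faro - Leiria - Coimbra - Setúbal: 1 + 3 + 3 + 1 + 5 = 13
Shortest: 9 km.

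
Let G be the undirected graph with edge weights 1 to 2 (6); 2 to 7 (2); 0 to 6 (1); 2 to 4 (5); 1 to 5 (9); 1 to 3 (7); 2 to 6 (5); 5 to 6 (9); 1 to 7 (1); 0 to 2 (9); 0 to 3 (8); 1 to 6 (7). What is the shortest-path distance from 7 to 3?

8

A few of the 7→3 routes:
7 → 1 → 3: 1 + 7 = 8
7 → 1 → 2 → 6 → 0 → 3: 1 + 6 + 5 + 1 + 8 = 21
7 → 1 → 6 → 0 → 3: 1 + 7 + 1 + 8 = 17
7 → 2 → 0 → 3: 2 + 9 + 8 = 19
7 → 2 → 6 → 0 → 3: 2 + 5 + 1 + 8 = 16
7 → 2 → 1 → 3: 2 + 6 + 7 = 15
Best route has total 8.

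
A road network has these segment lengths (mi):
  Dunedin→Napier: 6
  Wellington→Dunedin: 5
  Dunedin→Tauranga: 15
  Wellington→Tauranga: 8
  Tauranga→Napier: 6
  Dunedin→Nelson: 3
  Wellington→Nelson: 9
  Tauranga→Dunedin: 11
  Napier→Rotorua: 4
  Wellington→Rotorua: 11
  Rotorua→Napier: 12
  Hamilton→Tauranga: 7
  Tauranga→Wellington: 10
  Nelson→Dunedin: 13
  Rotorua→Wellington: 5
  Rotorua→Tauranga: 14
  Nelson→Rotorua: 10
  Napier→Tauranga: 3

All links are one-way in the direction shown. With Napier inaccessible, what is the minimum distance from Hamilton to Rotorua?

Checking several routes:
Hamilton -> Tauranga -> Wellington -> Dunedin -> Nelson -> Rotorua: 7 + 10 + 5 + 3 + 10 = 35
Hamilton -> Tauranga -> Wellington -> Rotorua: 7 + 10 + 11 = 28
Hamilton -> Tauranga -> Dunedin -> Nelson -> Rotorua: 7 + 11 + 3 + 10 = 31
Shortest: 28 mi.

28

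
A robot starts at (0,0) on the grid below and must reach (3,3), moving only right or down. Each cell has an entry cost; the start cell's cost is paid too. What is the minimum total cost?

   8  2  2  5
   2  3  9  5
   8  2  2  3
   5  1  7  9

29

Cheapest: r0c0 → r0c1 → r1c1 → r2c1 → r2c2 → r2c3 → r3c3
  8 + 2 + 3 + 2 + 2 + 3 + 9 = 29
(Top row then right column would cost 34.)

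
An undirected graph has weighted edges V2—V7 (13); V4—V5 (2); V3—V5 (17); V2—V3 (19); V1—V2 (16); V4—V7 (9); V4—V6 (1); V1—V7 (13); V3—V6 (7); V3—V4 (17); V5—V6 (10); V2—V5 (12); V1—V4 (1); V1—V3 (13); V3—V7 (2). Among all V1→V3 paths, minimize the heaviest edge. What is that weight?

Some routes from V1 to V3:
V1 - V4 - V5 - V6 - V3: max(1, 2, 10, 7) = 10
V1 - V4 - V7 - V3: max(1, 9, 2) = 9
V1 - V4 - V6 - V3: max(1, 1, 7) = 7
Best route has worst link 7.

7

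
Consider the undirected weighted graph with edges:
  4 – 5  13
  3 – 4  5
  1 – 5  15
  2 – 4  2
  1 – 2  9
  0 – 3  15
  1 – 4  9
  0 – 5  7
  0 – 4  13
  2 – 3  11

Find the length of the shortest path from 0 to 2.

15

Comparing a few candidate routes:
0 → 5 → 4 → 2: 7 + 13 + 2 = 22
0 → 4 → 2: 13 + 2 = 15
0 → 3 → 4 → 2: 15 + 5 + 2 = 22
0 → 3 → 2: 15 + 11 = 26
Best route has total 15.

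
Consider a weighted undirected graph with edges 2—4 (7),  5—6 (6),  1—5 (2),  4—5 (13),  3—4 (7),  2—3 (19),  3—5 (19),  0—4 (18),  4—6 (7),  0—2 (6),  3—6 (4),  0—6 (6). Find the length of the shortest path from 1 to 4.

15

Some routes from 1 to 4:
1 -> 5 -> 6 -> 4: 2 + 6 + 7 = 15
1 -> 5 -> 6 -> 0 -> 2 -> 4: 2 + 6 + 6 + 6 + 7 = 27
1 -> 5 -> 4: 2 + 13 = 15
1 -> 5 -> 6 -> 3 -> 4: 2 + 6 + 4 + 7 = 19
Shortest: 15.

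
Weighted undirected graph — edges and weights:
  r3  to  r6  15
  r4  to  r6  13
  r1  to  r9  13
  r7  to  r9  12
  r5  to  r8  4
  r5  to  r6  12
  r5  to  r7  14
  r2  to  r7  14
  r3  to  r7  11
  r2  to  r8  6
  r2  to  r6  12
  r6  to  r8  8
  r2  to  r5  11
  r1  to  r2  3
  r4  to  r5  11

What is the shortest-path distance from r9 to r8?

Comparing a few candidate routes:
r9 → r1 → r2 → r6 → r8: 13 + 3 + 12 + 8 = 36
r9 → r1 → r2 → r8: 13 + 3 + 6 = 22
r9 → r1 → r2 → r5 → r8: 13 + 3 + 11 + 4 = 31
r9 → r7 → r5 → r8: 12 + 14 + 4 = 30
r9 → r7 → r2 → r8: 12 + 14 + 6 = 32
Shortest: 22.

22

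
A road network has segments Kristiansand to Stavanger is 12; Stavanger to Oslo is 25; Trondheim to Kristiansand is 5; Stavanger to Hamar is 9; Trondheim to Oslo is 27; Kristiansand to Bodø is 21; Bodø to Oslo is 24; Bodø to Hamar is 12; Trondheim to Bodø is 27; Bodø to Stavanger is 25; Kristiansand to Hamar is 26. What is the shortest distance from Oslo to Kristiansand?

32

A few of the Oslo→Kristiansand routes:
Oslo-Stavanger-Hamar-Kristiansand: 25 + 9 + 26 = 60
Oslo-Trondheim-Kristiansand: 27 + 5 = 32
Oslo-Bodø-Kristiansand: 24 + 21 = 45
Oslo-Bodø-Trondheim-Kristiansand: 24 + 27 + 5 = 56
Oslo-Stavanger-Kristiansand: 25 + 12 = 37
Oslo-Bodø-Hamar-Stavanger-Kristiansand: 24 + 12 + 9 + 12 = 57
Best route has total 32.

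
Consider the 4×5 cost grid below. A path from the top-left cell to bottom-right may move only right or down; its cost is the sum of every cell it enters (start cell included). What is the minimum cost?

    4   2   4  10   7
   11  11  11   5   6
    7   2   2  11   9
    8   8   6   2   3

Cheapest: r0c0→r0c1→r1c1→r2c1→r2c2→r3c2→r3c3→r3c4
  4 + 2 + 11 + 2 + 2 + 6 + 2 + 3 = 32

32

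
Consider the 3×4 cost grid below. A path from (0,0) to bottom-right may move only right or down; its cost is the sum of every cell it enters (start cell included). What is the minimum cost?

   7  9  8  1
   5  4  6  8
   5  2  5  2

One optimal route is [0,0] [1,0] [1,1] [2,1] [2,2] [2,3].
Its cost is 7 + 5 + 4 + 2 + 5 + 2 = 25.
For comparison, the top-then-right route costs 35.

25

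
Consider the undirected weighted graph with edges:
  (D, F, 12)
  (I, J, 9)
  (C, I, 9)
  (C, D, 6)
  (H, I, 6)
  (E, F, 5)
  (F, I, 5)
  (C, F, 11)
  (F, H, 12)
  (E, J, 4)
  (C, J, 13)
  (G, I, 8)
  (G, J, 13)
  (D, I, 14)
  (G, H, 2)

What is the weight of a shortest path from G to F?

13

Checking several routes:
G - I - H - F: 8 + 6 + 12 = 26
G - H - F: 2 + 12 = 14
G - H - I - F: 2 + 6 + 5 = 13
G - I - F: 8 + 5 = 13
G - J - E - F: 13 + 4 + 5 = 22
The minimum is 13.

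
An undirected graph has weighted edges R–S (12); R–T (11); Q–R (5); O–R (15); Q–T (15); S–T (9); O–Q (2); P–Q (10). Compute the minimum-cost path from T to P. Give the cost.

25

A few of the T→P routes:
T - R - Q - P: 11 + 5 + 10 = 26
T - S - R - Q - P: 9 + 12 + 5 + 10 = 36
T - R - O - Q - P: 11 + 15 + 2 + 10 = 38
T - Q - P: 15 + 10 = 25
Best route has total 25.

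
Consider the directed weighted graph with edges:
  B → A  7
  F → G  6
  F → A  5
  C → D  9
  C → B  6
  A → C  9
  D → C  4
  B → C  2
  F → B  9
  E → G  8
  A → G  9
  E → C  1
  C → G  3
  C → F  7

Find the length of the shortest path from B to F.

Routes from B to F:
B → A → C → F: 7 + 9 + 7 = 23
B → C → F: 2 + 7 = 9
Best route has total 9.

9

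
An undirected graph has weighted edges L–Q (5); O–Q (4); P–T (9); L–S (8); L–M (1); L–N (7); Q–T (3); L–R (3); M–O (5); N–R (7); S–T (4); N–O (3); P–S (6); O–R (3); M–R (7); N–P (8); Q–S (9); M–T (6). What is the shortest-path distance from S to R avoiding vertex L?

14

A few of the S→R routes:
S - Q - O - R: 9 + 4 + 3 = 16
S - T - M - R: 4 + 6 + 7 = 17
S - T - M - O - R: 4 + 6 + 5 + 3 = 18
S - T - Q - O - R: 4 + 3 + 4 + 3 = 14
The minimum is 14.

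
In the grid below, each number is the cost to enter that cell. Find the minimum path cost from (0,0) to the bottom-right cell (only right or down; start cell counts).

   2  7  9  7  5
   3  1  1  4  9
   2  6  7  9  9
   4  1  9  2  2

24

Take (0,0) (1,0) (1,1) (1,2) (1,3) (2,3) (3,3) (3,4) for a total of 2 + 3 + 1 + 1 + 4 + 9 + 2 + 2 = 24.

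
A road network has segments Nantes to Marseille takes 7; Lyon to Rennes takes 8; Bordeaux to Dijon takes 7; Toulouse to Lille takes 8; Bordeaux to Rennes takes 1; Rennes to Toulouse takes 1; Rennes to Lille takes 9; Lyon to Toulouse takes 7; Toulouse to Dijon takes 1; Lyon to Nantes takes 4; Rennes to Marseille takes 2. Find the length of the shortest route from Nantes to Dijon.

A few of the Nantes→Dijon routes:
Nantes-Lyon-Rennes-Toulouse-Dijon: 4 + 8 + 1 + 1 = 14
Nantes-Lyon-Toulouse-Dijon: 4 + 7 + 1 = 12
Nantes-Marseille-Rennes-Toulouse-Dijon: 7 + 2 + 1 + 1 = 11
Best route has total 11.

11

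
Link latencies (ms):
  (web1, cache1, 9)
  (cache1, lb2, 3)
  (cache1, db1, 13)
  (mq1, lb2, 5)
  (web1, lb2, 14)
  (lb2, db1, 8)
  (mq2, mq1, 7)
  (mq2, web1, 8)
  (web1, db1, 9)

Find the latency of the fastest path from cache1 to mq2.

A few of the cache1→mq2 routes:
cache1→web1→mq2: 9 + 8 = 17
cache1→lb2→mq1→mq2: 3 + 5 + 7 = 15
cache1→lb2→db1→web1→mq2: 3 + 8 + 9 + 8 = 28
cache1→lb2→web1→mq2: 3 + 14 + 8 = 25
Best route has total 15 ms.

15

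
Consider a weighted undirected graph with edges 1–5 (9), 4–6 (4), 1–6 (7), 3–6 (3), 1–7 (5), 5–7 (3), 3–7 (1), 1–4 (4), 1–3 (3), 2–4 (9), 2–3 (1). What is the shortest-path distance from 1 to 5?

7

Checking several routes:
1-5: 9
1-3-7-5: 3 + 1 + 3 = 7
1-7-5: 5 + 3 = 8
Best route has total 7.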